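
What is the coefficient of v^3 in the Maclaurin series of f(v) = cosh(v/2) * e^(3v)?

39/8

Multiply the two series term by term and collect like powers.
[v^0] = 1;  [v^1] = 3;  [v^2] = 37/8;  [v^3] = 39/8.
So c_3 = f′′′(0)/3! = 39/8.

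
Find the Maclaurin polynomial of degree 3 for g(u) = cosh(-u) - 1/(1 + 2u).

Combine the two series term by term.

8*u^3 - 7*u^2/2 + 2*u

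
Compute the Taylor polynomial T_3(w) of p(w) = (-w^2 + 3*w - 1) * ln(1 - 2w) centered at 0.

-4*w^3/3 - 4*w^2 + 2*w

Shift and add copies of the series according to the polynomial's terms.
[w^0] = 0;  [w^1] = 2;  [w^2] = -4;  [w^3] = -4/3.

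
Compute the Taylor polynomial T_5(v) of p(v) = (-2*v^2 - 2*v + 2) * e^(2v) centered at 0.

Multiply each power in the prefactor through the base expansion.

-52*v^5/15 - 16*v^4/3 - 16*v^3/3 - 2*v^2 + 2*v + 2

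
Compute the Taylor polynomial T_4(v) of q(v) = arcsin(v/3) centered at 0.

Use the known series and substitute for the argument.
q(0) = 0
q′(0) = 1/3
q′′(0) = 0
q′′′(0) = 1/27
q^(4)(0) = 0
The Taylor polynomial is Σ q^(k)(0)/k! · v^k.

v^3/162 + v/3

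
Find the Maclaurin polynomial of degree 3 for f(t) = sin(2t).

Use the known series and substitute for the argument.
[t^0] = 0;  [t^1] = 2;  [t^2] = 0;  [t^3] = -4/3.

-4*t^3/3 + 2*t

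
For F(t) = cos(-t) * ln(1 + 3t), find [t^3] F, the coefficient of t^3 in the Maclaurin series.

Write out both Maclaurin series and multiply, keeping only the needed powers.
F(0) = 0
F′(0) = 3
F′′(0) = -9
F′′′(0) = 45
Dividing each by k! gives the coefficients c_0, ..., c_3.

15/2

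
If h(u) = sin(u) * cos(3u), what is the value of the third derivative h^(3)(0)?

Expand each factor separately, then convolve coefficients.
The coefficient of u^3 in the expansion is -14/3, so h′′′(0) = 3! * (-14/3) = -28.

-28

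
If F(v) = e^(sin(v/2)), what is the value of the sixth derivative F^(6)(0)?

-3/64

Substitute the inner expansion into the outer series and collect powers.
From the series, [v^6] F = -1/15360; multiply by 6! = 720 to get -3/64.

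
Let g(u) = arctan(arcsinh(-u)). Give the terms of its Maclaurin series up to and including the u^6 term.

-53*u^5/120 + u^3/2 - u

Plug the Maclaurin series of the inner function into that of the outer and collect terms.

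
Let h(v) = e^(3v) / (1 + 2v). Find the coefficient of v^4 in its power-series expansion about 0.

35/8

Multiply the two series term by term and collect like powers.
[v^0] = 1;  [v^1] = 1;  [v^2] = 5/2;  [v^3] = -1/2;  [v^4] = 35/8.
So c_4 = h^(4)(0)/4! = 35/8.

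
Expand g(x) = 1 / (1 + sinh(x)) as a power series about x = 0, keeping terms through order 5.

Write 1/(1+u) = 1 - u + u^2 - u^3 + ... and substitute the series for u.
g(0) = 1
g′(0) = -1
g′′(0) = 2
g′′′(0) = -7
g^(4)(0) = 32
g^(5)(0) = -181
The Taylor polynomial is Σ g^(k)(0)/k! · x^k.

-181*x^5/120 + 4*x^4/3 - 7*x^3/6 + x^2 - x + 1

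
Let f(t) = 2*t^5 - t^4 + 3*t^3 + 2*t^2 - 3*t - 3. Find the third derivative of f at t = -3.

The coefficient of (t + 3)^3 in the expansion is 195, so f′′′(-3) = 3! * (195) = 1170.

1170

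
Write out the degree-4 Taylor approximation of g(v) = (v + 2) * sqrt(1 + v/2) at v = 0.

3*v^4/1024 - v^3/64 + 3*v^2/16 + 3*v/2 + 2

Multiply each power in the prefactor through the base expansion.
g(0) = 2
g′(0) = 3/2
g′′(0) = 3/8
g′′′(0) = -3/32
g^(4)(0) = 9/128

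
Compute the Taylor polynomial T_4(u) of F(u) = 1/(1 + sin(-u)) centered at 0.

2*u^4/3 + 5*u^3/6 + u^2 + u + 1

Plug the Maclaurin series of the inner function into that of the outer and collect terms.
F(0) = 1
F′(0) = 1
F′′(0) = 2
F′′′(0) = 5
F^(4)(0) = 16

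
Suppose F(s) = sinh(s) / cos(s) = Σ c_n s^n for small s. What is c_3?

Divide the numerator series by the denominator series (power-series long division).
F(0) = 0
F′(0) = 1
F′′(0) = 0
F′′′(0) = 4

2/3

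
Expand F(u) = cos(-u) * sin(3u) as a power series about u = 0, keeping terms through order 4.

Take the Cauchy product of the two expansions.
F(0) = 0
F′(0) = 3
F′′(0) = 0
F′′′(0) = -36
F^(4)(0) = 0

-6*u^3 + 3*u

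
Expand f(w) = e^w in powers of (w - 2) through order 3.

f(2) = e^(2)
f′(2) = e^(2)
f′′(2) = e^(2)
f′′′(2) = e^(2)
Then c_k = f^(k)(2)/k! gives each Taylor coefficient.

(w - 2)^3*e^(2)/6 + (w - 2)^2*e^(2)/2 + (w - 2)*e^(2) + e^(2)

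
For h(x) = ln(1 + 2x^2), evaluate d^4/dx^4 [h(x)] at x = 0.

-48

From the series, [x^4] h = -2; multiply by 4! = 24 to get -48.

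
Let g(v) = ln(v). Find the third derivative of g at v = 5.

2/125

Apply the Taylor formula c_k = f^(k)(a)/k!.
From the series, [(v - 5)^3] g = 1/375; multiply by 3! = 6 to get 2/125.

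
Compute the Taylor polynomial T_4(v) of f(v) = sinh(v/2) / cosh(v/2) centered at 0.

Invert the denominator's series and multiply.
f(0) = 0
f′(0) = 1/2
f′′(0) = 0
f′′′(0) = -1/4
f^(4)(0) = 0
Then c_k = f^(k)(0)/k! gives each Taylor coefficient.

-v^3/24 + v/2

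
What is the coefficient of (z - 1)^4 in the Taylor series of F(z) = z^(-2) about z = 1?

F(1) = 1
F′(1) = -2
F′′(1) = 6
F′′′(1) = -24
F^(4)(1) = 120

5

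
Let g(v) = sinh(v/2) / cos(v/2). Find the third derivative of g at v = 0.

Divide the numerator series by the denominator series (power-series long division).
The coefficient of v^3 in the expansion is 1/12, so g′′′(0) = 3! * (1/12) = 1/2.

1/2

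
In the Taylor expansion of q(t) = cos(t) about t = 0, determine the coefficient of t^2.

c_2 = q′′(0)/2! = -1/2.

-1/2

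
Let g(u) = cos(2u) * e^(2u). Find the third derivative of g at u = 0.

Expand each factor separately, then convolve coefficients.
From the series, [u^3] g = -8/3; multiply by 3! = 6 to get -16.

-16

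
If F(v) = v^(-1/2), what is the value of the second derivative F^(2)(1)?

3/4

The coefficient of (v - 1)^2 in the expansion is 3/8, so F′′(1) = 2! * (3/8) = 3/4.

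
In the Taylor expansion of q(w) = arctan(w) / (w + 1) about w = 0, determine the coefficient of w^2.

Expand 1/(denominator) as a geometric series and multiply by the numerator's series.

-1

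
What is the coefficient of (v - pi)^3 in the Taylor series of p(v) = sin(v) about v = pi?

Differentiate repeatedly and evaluate at the center.
p(pi) = 0
p′(pi) = -1
p′′(pi) = 0
p′′′(pi) = 1
So c_3 = p′′′(pi)/3! = 1/6.

1/6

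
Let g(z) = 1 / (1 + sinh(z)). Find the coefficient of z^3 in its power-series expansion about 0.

-7/6

Expand as Σ (-1)^k u^k with u equal to the inner function's series.
g(0) = 1
g′(0) = -1
g′′(0) = 2
g′′′(0) = -7
So c_3 = g′′′(0)/3! = -7/6.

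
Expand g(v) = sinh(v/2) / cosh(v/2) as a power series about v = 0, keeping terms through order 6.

v^5/240 - v^3/24 + v/2

Divide the numerator series by the denominator series (power-series long division).
g(0) = 0
g′(0) = 1/2
g′′(0) = 0
g′′′(0) = -1/4
g^(4)(0) = 0
g^(5)(0) = 1/2
g^(6)(0) = 0
The Taylor polynomial is Σ g^(k)(0)/k! · v^k.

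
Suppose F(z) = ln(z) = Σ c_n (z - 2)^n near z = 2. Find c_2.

-1/8

[(z - 2)^0] = ln(2);  [(z - 2)^1] = 1/2;  [(z - 2)^2] = -1/8.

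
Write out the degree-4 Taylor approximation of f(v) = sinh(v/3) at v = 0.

v^3/162 + v/3

[v^0] = 0;  [v^1] = 1/3;  [v^2] = 0;  [v^3] = 1/162;  [v^4] = 0.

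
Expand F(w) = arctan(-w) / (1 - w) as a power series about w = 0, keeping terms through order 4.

Expand 1/(denominator) as a geometric series and multiply by the numerator's series.
F(0) = 0
F′(0) = -1
F′′(0) = -2
F′′′(0) = -4
F^(4)(0) = -16
Then c_k = F^(k)(0)/k! gives each Taylor coefficient.

-2*w^4/3 - 2*w^3/3 - w^2 - w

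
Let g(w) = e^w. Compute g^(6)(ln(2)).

2

The coefficient of (w - ln(2))^6 in the expansion is 1/360, so g^(6)(ln(2)) = 6! * (1/360) = 2.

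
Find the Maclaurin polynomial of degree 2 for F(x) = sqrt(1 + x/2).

Differentiate repeatedly and evaluate at the center.
F(0) = 1
F′(0) = 1/4
F′′(0) = -1/16

-x^2/32 + x/4 + 1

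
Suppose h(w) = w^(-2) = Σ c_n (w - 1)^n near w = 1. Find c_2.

3

c_2 = h′′(1)/2! = 3.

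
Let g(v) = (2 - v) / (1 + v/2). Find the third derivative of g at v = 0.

-3

Shift and add copies of the series according to the polynomial's terms.
The coefficient of v^3 in the expansion is -1/2, so g′′′(0) = 3! * (-1/2) = -3.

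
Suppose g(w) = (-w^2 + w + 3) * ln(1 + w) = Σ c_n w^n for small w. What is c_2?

-1/2

Multiply each power in the prefactor through the base expansion.
g(0) = 0
g′(0) = 3
g′′(0) = -1
The Taylor polynomial is Σ g^(k)(0)/k! · w^k.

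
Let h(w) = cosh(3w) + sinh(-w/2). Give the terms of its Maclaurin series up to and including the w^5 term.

Expand each term separately and add.
h(0) = 1
h′(0) = -1/2
h′′(0) = 9
h′′′(0) = -1/8
h^(4)(0) = 81
h^(5)(0) = -1/32

-w^5/3840 + 27*w^4/8 - w^3/48 + 9*w^2/2 - w/2 + 1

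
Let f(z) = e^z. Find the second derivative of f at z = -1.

e^(-1)

The coefficient of (z + 1)^2 in the expansion is e^(-1)/2, so f′′(-1) = 2! * (e^(-1)/2) = e^(-1).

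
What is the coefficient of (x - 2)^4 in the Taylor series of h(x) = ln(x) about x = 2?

h(2) = ln(2)
h′(2) = 1/2
h′′(2) = -1/4
h′′′(2) = 1/4
h^(4)(2) = -3/8
Then c_k = h^(k)(2)/k! gives each Taylor coefficient.

-1/64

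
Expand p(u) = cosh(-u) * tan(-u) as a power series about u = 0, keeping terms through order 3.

Multiply the two series term by term and collect like powers.
[u^0] = 0;  [u^1] = -1;  [u^2] = 0;  [u^3] = -5/6.

-5*u^3/6 - u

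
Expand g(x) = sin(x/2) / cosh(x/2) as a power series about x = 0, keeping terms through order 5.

3*x^5/320 - x^3/12 + x/2

Write the quotient as an unknown series and match coefficients against numerator = denominator · series.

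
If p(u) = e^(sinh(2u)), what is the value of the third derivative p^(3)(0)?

16

Plug the Maclaurin series of the inner function into that of the outer and collect terms.
From the series, [u^3] p = 8/3; multiply by 3! = 6 to get 16.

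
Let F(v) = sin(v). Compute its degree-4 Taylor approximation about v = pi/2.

(v - pi/2)^4/24 - (v - pi/2)^2/2 + 1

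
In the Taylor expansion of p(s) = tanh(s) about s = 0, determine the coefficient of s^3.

-1/3

[s^0] = 0;  [s^1] = 1;  [s^2] = 0;  [s^3] = -1/3.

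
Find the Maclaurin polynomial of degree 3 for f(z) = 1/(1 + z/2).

-z^3/8 + z^2/4 - z/2 + 1

Compute the successive derivatives at the expansion point and divide by k!.
f(0) = 1
f′(0) = -1/2
f′′(0) = 1/2
f′′′(0) = -3/4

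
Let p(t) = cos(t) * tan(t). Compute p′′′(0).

-1

Multiply the two series term by term and collect like powers.
The coefficient of t^3 in the expansion is -1/6, so p′′′(0) = 3! * (-1/6) = -1.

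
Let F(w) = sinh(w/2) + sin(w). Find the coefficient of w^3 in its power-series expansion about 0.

-7/48

Expand each term separately and add.
F(0) = 0
F′(0) = 3/2
F′′(0) = 0
F′′′(0) = -7/8
The Taylor polynomial is Σ F^(k)(0)/k! · w^k.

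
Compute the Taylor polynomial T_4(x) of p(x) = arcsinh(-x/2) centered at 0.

x^3/48 - x/2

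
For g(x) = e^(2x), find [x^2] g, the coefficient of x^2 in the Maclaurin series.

2

g(0) = 1
g′(0) = 2
g′′(0) = 4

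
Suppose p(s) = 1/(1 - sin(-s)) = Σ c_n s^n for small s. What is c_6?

Plug the Maclaurin series of the inner function into that of the outer and collect terms.
p(0) = 1
p′(0) = -1
p′′(0) = 2
p′′′(0) = -5
p^(4)(0) = 16
p^(5)(0) = -61
p^(6)(0) = 272
So c_6 = p^(6)(0)/6! = 17/45.

17/45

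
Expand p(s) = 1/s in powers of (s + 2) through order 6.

p(-2) = -1/2
p′(-2) = -1/4
p′′(-2) = -1/4
p′′′(-2) = -3/8
p^(4)(-2) = -3/4
p^(5)(-2) = -15/8
p^(6)(-2) = -45/8
Then c_k = p^(k)(-2)/k! gives each Taylor coefficient.

-(s + 2)^6/128 - (s + 2)^5/64 - (s + 2)^4/32 - (s + 2)^3/16 - (s + 2)^2/8 - (s + 2)/4 - 1/2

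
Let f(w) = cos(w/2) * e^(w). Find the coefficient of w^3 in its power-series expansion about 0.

Take the Cauchy product of the two expansions.
[w^0] = 1;  [w^1] = 1;  [w^2] = 3/8;  [w^3] = 1/24.

1/24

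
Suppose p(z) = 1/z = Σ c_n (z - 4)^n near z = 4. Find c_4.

p(4) = 1/4
p′(4) = -1/16
p′′(4) = 1/32
p′′′(4) = -3/128
p^(4)(4) = 3/128
So c_4 = p^(4)(4)/4! = 1/1024.

1/1024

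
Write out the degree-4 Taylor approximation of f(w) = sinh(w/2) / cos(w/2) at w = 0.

w^3/12 + w/2

Invert the denominator's series and multiply.
[w^0] = 0;  [w^1] = 1/2;  [w^2] = 0;  [w^3] = 1/12;  [w^4] = 0.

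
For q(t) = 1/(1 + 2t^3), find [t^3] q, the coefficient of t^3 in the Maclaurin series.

-2

q(0) = 1
q′(0) = 0
q′′(0) = 0
q′′′(0) = -12
Then c_k = q^(k)(0)/k! gives each Taylor coefficient.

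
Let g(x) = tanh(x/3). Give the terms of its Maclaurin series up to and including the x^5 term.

2*x^5/3645 - x^3/81 + x/3

Differentiate repeatedly and evaluate at the center.
[x^0] = 0;  [x^1] = 1/3;  [x^2] = 0;  [x^3] = -1/81;  [x^4] = 0;  [x^5] = 2/3645.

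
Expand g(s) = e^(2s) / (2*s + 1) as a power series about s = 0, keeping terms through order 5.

Use 1/(1 - r) = Σ r^k on the denominator, then take the Cauchy product.

-176*s^5/15 + 6*s^4 - 8*s^3/3 + 2*s^2 + 1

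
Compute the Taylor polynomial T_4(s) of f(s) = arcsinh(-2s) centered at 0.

f(0) = 0
f′(0) = -2
f′′(0) = 0
f′′′(0) = 8
f^(4)(0) = 0

4*s^3/3 - 2*s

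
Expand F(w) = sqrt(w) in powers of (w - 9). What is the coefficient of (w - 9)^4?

-5/279936

c_4 = F^(4)(9)/4! = -5/279936.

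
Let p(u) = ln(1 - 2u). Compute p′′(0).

-4

Apply the Taylor formula c_k = f^(k)(a)/k!.
The coefficient of u^2 in the expansion is -2, so p′′(0) = 2! * (-2) = -4.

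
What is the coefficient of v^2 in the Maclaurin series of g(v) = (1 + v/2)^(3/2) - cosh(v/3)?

11/288

Combine the two series term by term.
So c_2 = g′′(0)/2! = 11/288.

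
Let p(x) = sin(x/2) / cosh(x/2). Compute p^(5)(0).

Write the quotient as an unknown series and match coefficients against numerator = denominator · series.
The coefficient of x^5 in the expansion is 3/320, so p^(5)(0) = 5! * (3/320) = 9/8.

9/8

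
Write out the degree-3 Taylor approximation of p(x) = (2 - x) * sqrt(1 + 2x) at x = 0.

Shift and add copies of the series according to the polynomial's terms.
p(0) = 2
p′(0) = 1
p′′(0) = -4
p′′′(0) = 9
Dividing each by k! gives the coefficients c_0, ..., c_3.

3*x^3/2 - 2*x^2 + x + 2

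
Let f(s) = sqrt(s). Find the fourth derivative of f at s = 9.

-5/11664

From the series, [(s - 9)^4] f = -5/279936; multiply by 4! = 24 to get -5/11664.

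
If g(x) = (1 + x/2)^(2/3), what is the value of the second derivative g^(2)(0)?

-1/18

From the series, [x^2] g = -1/36; multiply by 2! = 2 to get -1/18.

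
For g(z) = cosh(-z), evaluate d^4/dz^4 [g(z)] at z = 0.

Use the known series and substitute for the argument.
The coefficient of z^4 in the expansion is 1/24, so g^(4)(0) = 4! * (1/24) = 1.

1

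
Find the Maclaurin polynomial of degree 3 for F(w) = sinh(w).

F(0) = 0
F′(0) = 1
F′′(0) = 0
F′′′(0) = 1
Then c_k = F^(k)(0)/k! gives each Taylor coefficient.

w^3/6 + w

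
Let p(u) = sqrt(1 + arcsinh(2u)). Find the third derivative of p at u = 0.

Compose series: expand the inner function first, then feed it into the outer expansion.
The coefficient of u^3 in the expansion is -1/6, so p′′′(0) = 3! * (-1/6) = -1.

-1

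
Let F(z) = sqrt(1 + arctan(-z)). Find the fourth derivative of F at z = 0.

Plug the Maclaurin series of the inner function into that of the outer and collect terms.
The coefficient of z^4 in the expansion is 17/384, so F^(4)(0) = 4! * (17/384) = 17/16.

17/16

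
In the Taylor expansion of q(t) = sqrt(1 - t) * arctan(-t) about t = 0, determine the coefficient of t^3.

Take the Cauchy product of the two expansions.
q(0) = 0
q′(0) = -1
q′′(0) = 1
q′′′(0) = 11/4
Dividing each by k! gives the coefficients c_0, ..., c_3.

11/24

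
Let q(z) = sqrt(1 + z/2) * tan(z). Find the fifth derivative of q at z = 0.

3701/256

Take the Cauchy product of the two expansions.
From the series, [z^5] q = 3701/30720; multiply by 5! = 120 to get 3701/256.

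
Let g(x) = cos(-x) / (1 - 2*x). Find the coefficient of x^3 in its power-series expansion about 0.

7

Use 1/(1 - r) = Σ r^k on the denominator, then take the Cauchy product.
g(0) = 1
g′(0) = 2
g′′(0) = 7
g′′′(0) = 42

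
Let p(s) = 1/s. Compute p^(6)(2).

The coefficient of (s - 2)^6 in the expansion is 1/128, so p^(6)(2) = 6! * (1/128) = 45/8.

45/8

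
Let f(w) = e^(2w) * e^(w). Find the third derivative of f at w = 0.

Write out both Maclaurin series and multiply, keeping only the needed powers.
From the series, [w^3] f = 9/2; multiply by 3! = 6 to get 27.

27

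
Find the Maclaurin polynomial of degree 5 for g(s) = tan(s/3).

2*s^5/3645 + s^3/81 + s/3

Apply the Taylor formula c_k = f^(k)(a)/k!.
[s^0] = 0;  [s^1] = 1/3;  [s^2] = 0;  [s^3] = 1/81;  [s^4] = 0;  [s^5] = 2/3645.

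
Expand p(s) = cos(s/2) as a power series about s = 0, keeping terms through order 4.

p(0) = 1
p′(0) = 0
p′′(0) = -1/4
p′′′(0) = 0
p^(4)(0) = 1/16
Then c_k = p^(k)(0)/k! gives each Taylor coefficient.

s^4/384 - s^2/8 + 1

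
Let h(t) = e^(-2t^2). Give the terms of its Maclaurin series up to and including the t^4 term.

2*t^4 - 2*t^2 + 1

Use the known series and substitute for the argument.
h(0) = 1
h′(0) = 0
h′′(0) = -4
h′′′(0) = 0
h^(4)(0) = 48
The Taylor polynomial is Σ h^(k)(0)/k! · t^k.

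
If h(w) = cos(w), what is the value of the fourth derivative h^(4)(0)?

1

The coefficient of w^4 in the expansion is 1/24, so h^(4)(0) = 4! * (1/24) = 1.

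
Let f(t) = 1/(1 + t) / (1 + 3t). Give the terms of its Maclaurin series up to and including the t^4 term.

Write out both Maclaurin series and multiply, keeping only the needed powers.
[t^0] = 1;  [t^1] = -4;  [t^2] = 13;  [t^3] = -40;  [t^4] = 121.

121*t^4 - 40*t^3 + 13*t^2 - 4*t + 1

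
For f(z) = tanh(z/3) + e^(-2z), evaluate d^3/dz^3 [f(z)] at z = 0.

Add the two expansions coefficient-wise.
The coefficient of z^3 in the expansion is -109/81, so f′′′(0) = 3! * (-109/81) = -218/27.

-218/27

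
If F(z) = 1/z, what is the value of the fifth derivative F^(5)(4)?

Compute the successive derivatives at the expansion point and divide by k!.
The coefficient of (z - 4)^5 in the expansion is -1/4096, so F^(5)(4) = 5! * (-1/4096) = -15/512.

-15/512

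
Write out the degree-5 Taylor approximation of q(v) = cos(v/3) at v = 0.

q(0) = 1
q′(0) = 0
q′′(0) = -1/9
q′′′(0) = 0
q^(4)(0) = 1/81
q^(5)(0) = 0

v^4/1944 - v^2/18 + 1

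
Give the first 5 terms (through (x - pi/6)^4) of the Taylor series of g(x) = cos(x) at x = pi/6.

sqrt(3)*(x - pi/6)^4/48 + (x - pi/6)^3/12 - sqrt(3)*(x - pi/6)^2/4 - (x - pi/6)/2 + sqrt(3)/2

g(pi/6) = sqrt(3)/2
g′(pi/6) = -1/2
g′′(pi/6) = -sqrt(3)/2
g′′′(pi/6) = 1/2
g^(4)(pi/6) = sqrt(3)/2
Dividing each by k! gives the coefficients c_0, ..., c_4.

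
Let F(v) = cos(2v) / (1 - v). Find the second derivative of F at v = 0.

Expand each factor separately, then convolve coefficients.
The coefficient of v^2 in the expansion is -1, so F′′(0) = 2! * (-1) = -2.

-2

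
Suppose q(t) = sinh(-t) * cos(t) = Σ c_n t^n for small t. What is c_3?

1/3

Expand each factor separately, then convolve coefficients.
q(0) = 0
q′(0) = -1
q′′(0) = 0
q′′′(0) = 2
Dividing each by k! gives the coefficients c_0, ..., c_3.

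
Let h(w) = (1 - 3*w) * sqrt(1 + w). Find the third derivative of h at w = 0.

Shift and add copies of the series according to the polynomial's terms.
The coefficient of w^3 in the expansion is 7/16, so h′′′(0) = 3! * (7/16) = 21/8.

21/8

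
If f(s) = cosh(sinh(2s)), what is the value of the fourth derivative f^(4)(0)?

Plug the Maclaurin series of the inner function into that of the outer and collect terms.
The coefficient of s^4 in the expansion is 10/3, so f^(4)(0) = 4! * (10/3) = 80.

80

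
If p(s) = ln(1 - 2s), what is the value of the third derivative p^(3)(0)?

-16

Use the known series and substitute for the argument.
The coefficient of s^3 in the expansion is -8/3, so p′′′(0) = 3! * (-8/3) = -16.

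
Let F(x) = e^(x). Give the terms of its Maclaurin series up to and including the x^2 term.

x^2/2 + x + 1

F(0) = 1
F′(0) = 1
F′′(0) = 1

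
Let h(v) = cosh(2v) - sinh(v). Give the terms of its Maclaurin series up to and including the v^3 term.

Expand each term separately and add.
h(0) = 1
h′(0) = -1
h′′(0) = 4
h′′′(0) = -1
Dividing each by k! gives the coefficients c_0, ..., c_3.

-v^3/6 + 2*v^2 - v + 1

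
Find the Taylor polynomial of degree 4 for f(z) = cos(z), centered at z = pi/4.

Apply the Taylor formula c_k = f^(k)(a)/k!.

sqrt(2)*(z - pi/4)^4/48 + sqrt(2)*(z - pi/4)^3/12 - sqrt(2)*(z - pi/4)^2/4 - sqrt(2)*(z - pi/4)/2 + sqrt(2)/2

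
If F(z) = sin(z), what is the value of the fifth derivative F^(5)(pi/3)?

The coefficient of (z - pi/3)^5 in the expansion is 1/240, so F^(5)(pi/3) = 5! * (1/240) = 1/2.

1/2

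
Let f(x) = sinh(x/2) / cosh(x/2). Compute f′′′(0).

Invert the denominator's series and multiply.
The coefficient of x^3 in the expansion is -1/24, so f′′′(0) = 3! * (-1/24) = -1/4.

-1/4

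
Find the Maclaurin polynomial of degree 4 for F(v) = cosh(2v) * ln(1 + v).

-5*v^4/4 + 7*v^3/3 - v^2/2 + v

Expand each factor separately, then convolve coefficients.
[v^0] = 0;  [v^1] = 1;  [v^2] = -1/2;  [v^3] = 7/3;  [v^4] = -5/4.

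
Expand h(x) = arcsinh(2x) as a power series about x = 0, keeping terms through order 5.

12*x^5/5 - 4*x^3/3 + 2*x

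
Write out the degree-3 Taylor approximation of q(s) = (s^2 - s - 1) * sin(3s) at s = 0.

15*s^3/2 - 3*s^2 - 3*s

Distribute the polynomial across the series and collect like powers.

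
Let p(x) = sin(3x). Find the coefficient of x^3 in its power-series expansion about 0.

-9/2

[x^0] = 0;  [x^1] = 3;  [x^2] = 0;  [x^3] = -9/2.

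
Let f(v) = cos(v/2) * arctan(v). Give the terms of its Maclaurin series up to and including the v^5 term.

Write out both Maclaurin series and multiply, keeping only the needed powers.

469*v^5/1920 - 11*v^3/24 + v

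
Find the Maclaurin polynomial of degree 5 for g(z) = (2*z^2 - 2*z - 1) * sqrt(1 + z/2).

Multiply each power in the prefactor through the base expansion.

161*z^5/8192 - 155*z^4/2048 + 71*z^3/128 + 49*z^2/32 - 9*z/4 - 1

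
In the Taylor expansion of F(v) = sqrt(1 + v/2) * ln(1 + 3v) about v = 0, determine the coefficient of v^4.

Take the Cauchy product of the two expansions.
F(0) = 0
F′(0) = 3
F′′(0) = -15/2
F′′′(0) = 747/16
F^(4)(0) = -6849/16
The Taylor polynomial is Σ F^(k)(0)/k! · v^k.

-2283/128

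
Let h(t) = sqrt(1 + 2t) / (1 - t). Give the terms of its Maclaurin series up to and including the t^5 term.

Take the Cauchy product of the two expansions.

9*t^5/4 + 11*t^4/8 + 2*t^3 + 3*t^2/2 + 2*t + 1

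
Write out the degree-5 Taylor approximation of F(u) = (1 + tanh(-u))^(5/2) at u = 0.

Plug the Maclaurin series of the inner function into that of the outer and collect terms.
[u^0] = 1;  [u^1] = -5/2;  [u^2] = 15/8;  [u^3] = 25/48;  [u^4] = -165/128;  [u^5] = -25/768.

-25*u^5/768 - 165*u^4/128 + 25*u^3/48 + 15*u^2/8 - 5*u/2 + 1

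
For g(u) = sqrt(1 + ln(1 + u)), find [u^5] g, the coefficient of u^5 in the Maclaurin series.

Let u equal the inner series; expand the outer function in u and truncate.
g(0) = 1
g′(0) = 1/2
g′′(0) = -3/4
g′′′(0) = 17/8
g^(4)(0) = -143/16
g^(5)(0) = 1609/32

1609/3840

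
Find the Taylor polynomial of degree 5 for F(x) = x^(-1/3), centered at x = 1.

-91*(x - 1)^5/729 + 35*(x - 1)^4/243 - 14*(x - 1)^3/81 + 2*(x - 1)^2/9 - (x - 1)/3 + 1

[(x - 1)^0] = 1;  [(x - 1)^1] = -1/3;  [(x - 1)^2] = 2/9;  [(x - 1)^3] = -14/81;  [(x - 1)^4] = 35/243;  [(x - 1)^5] = -91/729.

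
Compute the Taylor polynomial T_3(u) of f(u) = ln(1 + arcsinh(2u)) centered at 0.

4*u^3/3 - 2*u^2 + 2*u

Let u equal the inner series; expand the outer function in u and truncate.
f(0) = 0
f′(0) = 2
f′′(0) = -4
f′′′(0) = 8
Dividing each by k! gives the coefficients c_0, ..., c_3.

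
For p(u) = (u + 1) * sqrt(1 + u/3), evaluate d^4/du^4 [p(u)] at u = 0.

Shift and add copies of the series according to the polynomial's terms.
From the series, [u^4] p = 19/10368; multiply by 4! = 24 to get 19/432.

19/432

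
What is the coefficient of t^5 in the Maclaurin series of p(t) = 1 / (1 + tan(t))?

Use the geometric series for the reciprocal, then substitute.
[t^0] = 1;  [t^1] = -1;  [t^2] = 1;  [t^3] = -4/3;  [t^4] = 5/3;  [t^5] = -32/15.

-32/15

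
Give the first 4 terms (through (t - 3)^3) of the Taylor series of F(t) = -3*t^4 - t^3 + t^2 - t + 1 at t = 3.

-37*(t - 3)^3 - 170*(t - 3)^2 - 346*(t - 3) - 263

F(3) = -263
F′(3) = -346
F′′(3) = -340
F′′′(3) = -222
Dividing each by k! gives the coefficients c_0, ..., c_3.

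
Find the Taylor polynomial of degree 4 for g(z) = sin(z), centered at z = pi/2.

(z - pi/2)^4/24 - (z - pi/2)^2/2 + 1

g(pi/2) = 1
g′(pi/2) = 0
g′′(pi/2) = -1
g′′′(pi/2) = 0
g^(4)(pi/2) = 1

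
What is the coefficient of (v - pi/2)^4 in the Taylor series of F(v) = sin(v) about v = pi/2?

Apply the Taylor formula c_k = f^(k)(a)/k!.

1/24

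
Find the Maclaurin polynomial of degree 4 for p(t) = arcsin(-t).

-t^3/6 - t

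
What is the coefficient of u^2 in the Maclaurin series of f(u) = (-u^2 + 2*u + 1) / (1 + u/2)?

-7/4

Shift and add copies of the series according to the polynomial's terms.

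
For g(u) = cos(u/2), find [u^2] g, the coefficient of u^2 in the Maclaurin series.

g(0) = 1
g′(0) = 0
g′′(0) = -1/4
So c_2 = g′′(0)/2! = -1/8.

-1/8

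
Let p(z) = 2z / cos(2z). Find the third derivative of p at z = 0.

Invert the denominator's series and multiply.
The coefficient of z^3 in the expansion is 4, so p′′′(0) = 3! * (4) = 24.

24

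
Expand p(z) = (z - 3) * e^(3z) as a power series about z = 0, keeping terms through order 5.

Distribute the polynomial across the series and collect like powers.
p(0) = -3
p′(0) = -8
p′′(0) = -21
p′′′(0) = -54
p^(4)(0) = -135
p^(5)(0) = -324
Dividing each by k! gives the coefficients c_0, ..., c_5.

-27*z^5/10 - 45*z^4/8 - 9*z^3 - 21*z^2/2 - 8*z - 3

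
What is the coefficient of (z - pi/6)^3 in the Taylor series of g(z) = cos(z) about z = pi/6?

Apply the Taylor formula c_k = f^(k)(a)/k!.
So c_3 = g′′′(pi/6)/3! = 1/12.

1/12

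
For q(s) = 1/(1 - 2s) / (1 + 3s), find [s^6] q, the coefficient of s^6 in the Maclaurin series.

463

Write out both Maclaurin series and multiply, keeping only the needed powers.
q(0) = 1
q′(0) = -1
q′′(0) = 14
q′′′(0) = -78
q^(4)(0) = 1320
q^(5)(0) = -15960
q^(6)(0) = 333360
The Taylor polynomial is Σ q^(k)(0)/k! · s^k.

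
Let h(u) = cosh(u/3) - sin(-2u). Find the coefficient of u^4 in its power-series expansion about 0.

1/1944

Expand each term separately and add.
So c_4 = h^(4)(0)/4! = 1/1944.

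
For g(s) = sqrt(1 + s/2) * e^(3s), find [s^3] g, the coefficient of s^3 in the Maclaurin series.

709/128

Take the Cauchy product of the two expansions.
g(0) = 1
g′(0) = 13/4
g′′(0) = 167/16
g′′′(0) = 2127/64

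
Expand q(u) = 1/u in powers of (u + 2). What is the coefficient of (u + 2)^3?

Differentiate repeatedly and evaluate at the center.
[(u + 2)^0] = -1/2;  [(u + 2)^1] = -1/4;  [(u + 2)^2] = -1/8;  [(u + 2)^3] = -1/16.

-1/16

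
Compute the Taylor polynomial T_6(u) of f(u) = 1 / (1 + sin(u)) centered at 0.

Use the geometric series for the reciprocal, then substitute.
f(0) = 1
f′(0) = -1
f′′(0) = 2
f′′′(0) = -5
f^(4)(0) = 16
f^(5)(0) = -61
f^(6)(0) = 272

17*u^6/45 - 61*u^5/120 + 2*u^4/3 - 5*u^3/6 + u^2 - u + 1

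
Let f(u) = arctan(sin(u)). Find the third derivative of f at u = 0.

Compose series: expand the inner function first, then feed it into the outer expansion.
The coefficient of u^3 in the expansion is -1/2, so f′′′(0) = 3! * (-1/2) = -3.

-3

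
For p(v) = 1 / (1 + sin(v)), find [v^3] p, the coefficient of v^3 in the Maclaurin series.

-5/6

Expand as Σ (-1)^k u^k with u equal to the inner function's series.
[v^0] = 1;  [v^1] = -1;  [v^2] = 1;  [v^3] = -5/6.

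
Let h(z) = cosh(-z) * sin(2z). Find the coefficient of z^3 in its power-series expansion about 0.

Expand each factor separately, then convolve coefficients.
h(0) = 0
h′(0) = 2
h′′(0) = 0
h′′′(0) = -2
So c_3 = h′′′(0)/3! = -1/3.

-1/3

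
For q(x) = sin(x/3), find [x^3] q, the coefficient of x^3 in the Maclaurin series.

-1/162

Differentiate repeatedly and evaluate at the center.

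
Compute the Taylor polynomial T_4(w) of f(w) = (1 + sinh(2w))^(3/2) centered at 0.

Let u equal the inner series; expand the outer function in u and truncate.
f(0) = 1
f′(0) = 3
f′′(0) = 3
f′′′(0) = 9
f^(4)(0) = 57
The Taylor polynomial is Σ f^(k)(0)/k! · w^k.

19*w^4/8 + 3*w^3/2 + 3*w^2/2 + 3*w + 1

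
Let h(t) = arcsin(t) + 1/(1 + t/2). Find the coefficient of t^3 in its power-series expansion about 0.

Combine the two series term by term.
So c_3 = h′′′(0)/3! = 1/24.

1/24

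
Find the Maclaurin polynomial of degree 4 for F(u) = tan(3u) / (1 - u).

Take the Cauchy product of the two expansions.
F(0) = 0
F′(0) = 3
F′′(0) = 6
F′′′(0) = 72
F^(4)(0) = 288

12*u^4 + 12*u^3 + 3*u^2 + 3*u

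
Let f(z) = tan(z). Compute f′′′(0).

2

From the series, [z^3] f = 1/3; multiply by 3! = 6 to get 2.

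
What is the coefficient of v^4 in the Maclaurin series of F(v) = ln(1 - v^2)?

[v^0] = 0;  [v^1] = 0;  [v^2] = -1;  [v^3] = 0;  [v^4] = -1/2.

-1/2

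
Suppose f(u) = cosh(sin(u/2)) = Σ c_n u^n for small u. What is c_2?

1/8

Compose series: expand the inner function first, then feed it into the outer expansion.
f(0) = 1
f′(0) = 0
f′′(0) = 1/4
So c_2 = f′′(0)/2! = 1/8.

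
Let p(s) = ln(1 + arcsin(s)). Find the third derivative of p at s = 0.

3

Let u equal the inner series; expand the outer function in u and truncate.
The coefficient of s^3 in the expansion is 1/2, so p′′′(0) = 3! * (1/2) = 3.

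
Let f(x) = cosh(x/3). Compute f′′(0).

1/9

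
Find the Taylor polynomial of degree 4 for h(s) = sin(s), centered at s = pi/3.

h(pi/3) = sqrt(3)/2
h′(pi/3) = 1/2
h′′(pi/3) = -sqrt(3)/2
h′′′(pi/3) = -1/2
h^(4)(pi/3) = sqrt(3)/2
Dividing each by k! gives the coefficients c_0, ..., c_4.

sqrt(3)*(s - pi/3)^4/48 - (s - pi/3)^3/12 - sqrt(3)*(s - pi/3)^2/4 + (s - pi/3)/2 + sqrt(3)/2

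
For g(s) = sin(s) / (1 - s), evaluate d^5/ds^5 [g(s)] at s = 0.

Take the Cauchy product of the two expansions.
The coefficient of s^5 in the expansion is 101/120, so g^(5)(0) = 5! * (101/120) = 101.

101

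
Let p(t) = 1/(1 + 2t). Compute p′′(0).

8

Apply the Taylor formula c_k = f^(k)(a)/k!.
From the series, [t^2] p = 4; multiply by 2! = 2 to get 8.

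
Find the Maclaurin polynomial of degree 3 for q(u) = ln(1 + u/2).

[u^0] = 0;  [u^1] = 1/2;  [u^2] = -1/8;  [u^3] = 1/24.

u^3/24 - u^2/8 + u/2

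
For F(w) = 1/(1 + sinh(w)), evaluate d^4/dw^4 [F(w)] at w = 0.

Substitute the inner expansion into the outer series and collect powers.
From the series, [w^4] F = 4/3; multiply by 4! = 24 to get 32.

32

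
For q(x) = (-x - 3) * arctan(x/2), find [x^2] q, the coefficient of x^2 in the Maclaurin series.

Shift and add copies of the series according to the polynomial's terms.
[x^0] = 0;  [x^1] = -3/2;  [x^2] = -1/2.

-1/2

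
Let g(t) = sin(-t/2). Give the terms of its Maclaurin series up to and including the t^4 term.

t^3/48 - t/2

g(0) = 0
g′(0) = -1/2
g′′(0) = 0
g′′′(0) = 1/8
g^(4)(0) = 0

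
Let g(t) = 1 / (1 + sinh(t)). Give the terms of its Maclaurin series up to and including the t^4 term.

Use the geometric series for the reciprocal, then substitute.
g(0) = 1
g′(0) = -1
g′′(0) = 2
g′′′(0) = -7
g^(4)(0) = 32
Dividing each by k! gives the coefficients c_0, ..., c_4.

4*t^4/3 - 7*t^3/6 + t^2 - t + 1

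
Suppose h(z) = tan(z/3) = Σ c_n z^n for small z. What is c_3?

1/81

[z^0] = 0;  [z^1] = 1/3;  [z^2] = 0;  [z^3] = 1/81.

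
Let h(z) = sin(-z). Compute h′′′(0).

Use the known series and substitute for the argument.
From the series, [z^3] h = 1/6; multiply by 3! = 6 to get 1.

1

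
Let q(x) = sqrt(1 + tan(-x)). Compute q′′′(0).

-11/8

Substitute the inner expansion into the outer series and collect powers.
The coefficient of x^3 in the expansion is -11/48, so q′′′(0) = 3! * (-11/48) = -11/8.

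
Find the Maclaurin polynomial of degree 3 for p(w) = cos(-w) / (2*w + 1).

Multiply the numerator's expansion by the denominator's geometric series.

-7*w^3 + 7*w^2/2 - 2*w + 1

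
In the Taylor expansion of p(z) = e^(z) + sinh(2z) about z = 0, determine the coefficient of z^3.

Add the two expansions coefficient-wise.

3/2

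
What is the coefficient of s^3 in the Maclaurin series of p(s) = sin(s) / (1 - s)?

5/6

Multiply the numerator's expansion by the denominator's geometric series.
p(0) = 0
p′(0) = 1
p′′(0) = 2
p′′′(0) = 5
Then c_k = p^(k)(0)/k! gives each Taylor coefficient.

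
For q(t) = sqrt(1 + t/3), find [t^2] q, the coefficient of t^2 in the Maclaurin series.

Use the known series and substitute for the argument.
[t^0] = 1;  [t^1] = 1/6;  [t^2] = -1/72.

-1/72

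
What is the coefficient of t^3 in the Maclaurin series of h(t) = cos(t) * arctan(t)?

-5/6

Take the Cauchy product of the two expansions.
h(0) = 0
h′(0) = 1
h′′(0) = 0
h′′′(0) = -5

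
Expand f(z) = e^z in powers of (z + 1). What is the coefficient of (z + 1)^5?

Apply the Taylor formula c_k = f^(k)(a)/k!.
[(z + 1)^0] = e^(-1);  [(z + 1)^1] = e^(-1);  [(z + 1)^2] = e^(-1)/2;  [(z + 1)^3] = e^(-1)/6;  [(z + 1)^4] = e^(-1)/24;  [(z + 1)^5] = e^(-1)/120.

e^(-1)/120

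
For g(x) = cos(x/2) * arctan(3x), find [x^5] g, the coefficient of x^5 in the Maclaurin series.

Write out both Maclaurin series and multiply, keeping only the needed powers.
[x^0] = 0;  [x^1] = 3;  [x^2] = 0;  [x^3] = -75/8;  [x^4] = 0;  [x^5] = 31829/640.
So c_5 = g^(5)(0)/5! = 31829/640.

31829/640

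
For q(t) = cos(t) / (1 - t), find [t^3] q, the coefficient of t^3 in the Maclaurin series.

Write out both Maclaurin series and multiply, keeping only the needed powers.
q(0) = 1
q′(0) = 1
q′′(0) = 1
q′′′(0) = 3
So c_3 = q′′′(0)/3! = 1/2.

1/2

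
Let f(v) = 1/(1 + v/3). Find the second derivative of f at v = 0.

2/9

The coefficient of v^2 in the expansion is 1/9, so f′′(0) = 2! * (1/9) = 2/9.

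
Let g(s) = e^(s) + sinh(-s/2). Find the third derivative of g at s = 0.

Expand each term separately and add.
From the series, [s^3] g = 7/48; multiply by 3! = 6 to get 7/8.

7/8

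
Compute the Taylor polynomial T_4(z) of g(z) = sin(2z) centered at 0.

Compute the successive derivatives at the expansion point and divide by k!.
g(0) = 0
g′(0) = 2
g′′(0) = 0
g′′′(0) = -8
g^(4)(0) = 0

-4*z^3/3 + 2*z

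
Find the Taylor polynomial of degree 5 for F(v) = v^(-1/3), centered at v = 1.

-91*(v - 1)^5/729 + 35*(v - 1)^4/243 - 14*(v - 1)^3/81 + 2*(v - 1)^2/9 - (v - 1)/3 + 1

Differentiate repeatedly and evaluate at the center.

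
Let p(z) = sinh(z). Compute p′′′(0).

The coefficient of z^3 in the expansion is 1/6, so p′′′(0) = 3! * (1/6) = 1.

1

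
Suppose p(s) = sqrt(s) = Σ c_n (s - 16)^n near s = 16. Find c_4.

-5/2097152

p(16) = 4
p′(16) = 1/8
p′′(16) = -1/256
p′′′(16) = 3/8192
p^(4)(16) = -15/262144
Then c_k = p^(k)(16)/k! gives each Taylor coefficient.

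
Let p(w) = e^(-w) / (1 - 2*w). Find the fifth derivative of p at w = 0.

2329

Use 1/(1 - r) = Σ r^k on the denominator, then take the Cauchy product.
From the series, [w^5] p = 2329/120; multiply by 5! = 120 to get 2329.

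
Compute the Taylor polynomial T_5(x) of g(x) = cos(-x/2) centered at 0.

Differentiate repeatedly and evaluate at the center.
g(0) = 1
g′(0) = 0
g′′(0) = -1/4
g′′′(0) = 0
g^(4)(0) = 1/16
g^(5)(0) = 0

x^4/384 - x^2/8 + 1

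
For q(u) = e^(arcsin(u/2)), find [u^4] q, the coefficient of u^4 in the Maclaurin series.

Compose series: expand the inner function first, then feed it into the outer expansion.
q(0) = 1
q′(0) = 1/2
q′′(0) = 1/4
q′′′(0) = 1/4
q^(4)(0) = 5/16
Then c_k = q^(k)(0)/k! gives each Taylor coefficient.

5/384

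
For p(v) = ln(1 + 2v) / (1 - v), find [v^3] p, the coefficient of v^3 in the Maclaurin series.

8/3

Use 1/(1 - r) = Σ r^k on the denominator, then take the Cauchy product.
p(0) = 0
p′(0) = 2
p′′(0) = 0
p′′′(0) = 16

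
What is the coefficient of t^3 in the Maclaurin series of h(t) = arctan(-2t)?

[t^0] = 0;  [t^1] = -2;  [t^2] = 0;  [t^3] = 8/3.

8/3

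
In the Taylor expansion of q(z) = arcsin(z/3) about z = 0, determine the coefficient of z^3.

1/162

[z^0] = 0;  [z^1] = 1/3;  [z^2] = 0;  [z^3] = 1/162.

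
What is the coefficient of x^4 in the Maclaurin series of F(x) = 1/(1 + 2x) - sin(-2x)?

Combine the two series term by term.
F(0) = 1
F′(0) = 0
F′′(0) = 8
F′′′(0) = -56
F^(4)(0) = 384
The Taylor polynomial is Σ F^(k)(0)/k! · x^k.

16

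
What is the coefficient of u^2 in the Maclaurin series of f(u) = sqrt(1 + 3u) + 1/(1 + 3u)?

63/8

Expand each term separately and add.
f(0) = 2
f′(0) = -3/2
f′′(0) = 63/4
The Taylor polynomial is Σ f^(k)(0)/k! · u^k.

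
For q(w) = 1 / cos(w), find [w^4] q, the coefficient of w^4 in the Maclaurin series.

5/24

Divide the numerator series by the denominator series (power-series long division).
q(0) = 1
q′(0) = 0
q′′(0) = 1
q′′′(0) = 0
q^(4)(0) = 5
So c_4 = q^(4)(0)/4! = 5/24.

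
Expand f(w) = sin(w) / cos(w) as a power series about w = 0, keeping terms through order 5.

2*w^5/15 + w^3/3 + w

Write the quotient as an unknown series and match coefficients against numerator = denominator · series.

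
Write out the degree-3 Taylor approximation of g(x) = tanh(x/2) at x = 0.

-x^3/24 + x/2

Differentiate repeatedly and evaluate at the center.
[x^0] = 0;  [x^1] = 1/2;  [x^2] = 0;  [x^3] = -1/24.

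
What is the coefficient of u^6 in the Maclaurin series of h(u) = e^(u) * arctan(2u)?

Write out both Maclaurin series and multiply, keeping only the needed powers.
h(0) = 0
h′(0) = 2
h′′(0) = 4
h′′′(0) = -10
h^(4)(0) = -56
h^(5)(0) = 618
h^(6)(0) = 4300
So c_6 = h^(6)(0)/6! = 215/36.

215/36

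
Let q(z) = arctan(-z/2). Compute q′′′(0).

1/4

From the series, [z^3] q = 1/24; multiply by 3! = 6 to get 1/4.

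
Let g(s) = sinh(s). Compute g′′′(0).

1

The coefficient of s^3 in the expansion is 1/6, so g′′′(0) = 3! * (1/6) = 1.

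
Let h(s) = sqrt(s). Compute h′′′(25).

3/25000

Use the known series and substitute for the argument.
From the series, [(s - 25)^3] h = 1/50000; multiply by 3! = 6 to get 3/25000.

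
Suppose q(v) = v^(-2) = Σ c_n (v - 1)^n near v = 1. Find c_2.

3

Compute the successive derivatives at the expansion point and divide by k!.
[(v - 1)^0] = 1;  [(v - 1)^1] = -2;  [(v - 1)^2] = 3.
So c_2 = q′′(1)/2! = 3.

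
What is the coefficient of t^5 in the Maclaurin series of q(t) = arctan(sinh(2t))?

4/3

Substitute the inner expansion into the outer series and collect powers.
q(0) = 0
q′(0) = 2
q′′(0) = 0
q′′′(0) = -8
q^(4)(0) = 0
q^(5)(0) = 160
Then c_k = q^(k)(0)/k! gives each Taylor coefficient.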